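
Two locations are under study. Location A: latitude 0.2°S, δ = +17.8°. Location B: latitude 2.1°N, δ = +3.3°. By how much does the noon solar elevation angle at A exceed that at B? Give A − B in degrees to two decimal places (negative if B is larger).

-16.80°

A: 90° − |-0.2 − (17.8)| = 72.00°.
B: 90° − |2.1 − (3.3)| = 88.80°.
A − B = 72.00 − 88.80 = -16.80°.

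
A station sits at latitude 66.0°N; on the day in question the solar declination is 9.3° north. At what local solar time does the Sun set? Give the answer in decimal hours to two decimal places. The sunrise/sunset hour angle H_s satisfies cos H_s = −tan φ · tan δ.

−tan φ tan δ = −(2.2460)(0.1638) = -0.3679; H_s = arccos(-0.3679) = 111.59°.
Sunset is at 12 + H_s/15 = 12 + 7.439 = 19.439 h local solar time.

19.44 h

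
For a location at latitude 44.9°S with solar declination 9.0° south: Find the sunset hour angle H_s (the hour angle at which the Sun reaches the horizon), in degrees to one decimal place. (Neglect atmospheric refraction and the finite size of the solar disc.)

99.1°

−tan φ tan δ = −(-0.9965)(-0.1584) = -0.1578; H_s = arccos(-0.1578) = 99.08°.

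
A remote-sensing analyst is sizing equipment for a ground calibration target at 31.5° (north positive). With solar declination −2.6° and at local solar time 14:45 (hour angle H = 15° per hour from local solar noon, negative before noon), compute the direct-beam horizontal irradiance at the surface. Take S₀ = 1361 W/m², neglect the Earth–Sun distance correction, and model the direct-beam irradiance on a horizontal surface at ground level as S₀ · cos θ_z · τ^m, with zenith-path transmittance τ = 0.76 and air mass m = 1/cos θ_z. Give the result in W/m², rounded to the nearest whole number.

538 W/m²

Hour angle H = 15° × (14.75 − 12) = 41.25°.
cos θ_z = sin φ sin δ + cos φ cos δ cos H = (0.5225)(-0.0454) + (0.8526)(0.9990)(0.7518) = 0.6166.
Air mass m = 1/cos θ_z = 1/0.6166 = 1.622; τ^m = 0.76^1.622 = 0.6407.
Surface direct beam = 1361 × 0.6166 × 0.6407 = 537.67 W/m².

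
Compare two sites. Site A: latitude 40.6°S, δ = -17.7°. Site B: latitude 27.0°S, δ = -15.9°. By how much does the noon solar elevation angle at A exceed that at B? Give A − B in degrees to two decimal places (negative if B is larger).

-11.80°

A: 90° − |-40.6 − (-17.7)| = 67.10°.
B: 90° − |-27.0 − (-15.9)| = 78.90°.
A − B = 67.10 − 78.90 = -11.80°.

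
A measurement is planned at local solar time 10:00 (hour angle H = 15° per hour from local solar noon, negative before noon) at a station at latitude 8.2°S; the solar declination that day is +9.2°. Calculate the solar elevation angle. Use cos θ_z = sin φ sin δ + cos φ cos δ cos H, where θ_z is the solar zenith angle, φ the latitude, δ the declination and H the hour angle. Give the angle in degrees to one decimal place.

Hour angle H = 15° × (10 − 12) = -30.00°.
cos θ_z = sin(-8.2°) sin(9.2°) + cos(-8.2°) cos(9.2°) cos(-30.00°) = -0.0228 + 0.8461 = 0.8233.
θ_z = arccos(0.8233) = 34.58°, so the elevation is 90° − 34.58° = 55.42°.

55.4°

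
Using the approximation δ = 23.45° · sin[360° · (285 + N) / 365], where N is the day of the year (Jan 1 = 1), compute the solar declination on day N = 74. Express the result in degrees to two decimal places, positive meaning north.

-2.42°

360 × (285 + 74) / 365 = 354.082°; sin(354.082°) = -0.1031.
δ = 23.45 × -0.1031 = -2.418° ≈ -2.42°.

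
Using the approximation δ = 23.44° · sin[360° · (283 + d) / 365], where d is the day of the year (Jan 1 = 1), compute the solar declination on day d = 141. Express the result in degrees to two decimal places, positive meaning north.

360 × (283 + 141) / 365 = 418.192°; sin(418.192°) = 0.8498.
δ = 23.44 × 0.8498 = 19.919° ≈ +19.92°.

+19.92°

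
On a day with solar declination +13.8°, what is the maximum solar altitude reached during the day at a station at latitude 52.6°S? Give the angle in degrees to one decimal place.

At local solar noon the hour angle is zero, so the elevation is 90° − |φ − δ| = 90° − |-52.6° − (13.8°)| = 90° − 66.4° = 23.6°.

23.6°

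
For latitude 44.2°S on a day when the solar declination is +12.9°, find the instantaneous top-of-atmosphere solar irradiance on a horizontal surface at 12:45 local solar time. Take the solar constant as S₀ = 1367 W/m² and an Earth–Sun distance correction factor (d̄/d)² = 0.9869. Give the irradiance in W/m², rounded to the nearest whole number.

715 W/m²

Hour angle H = 15° × (12.75 − 12) = 11.25°.
With φ = -44.2°, δ = 12.9°, H = 11.25°: sin φ sin δ = -0.1556, cos φ cos δ cos H = 0.6854, so cos θ_z = 0.5298.
Top-of-atmosphere irradiance = S₀ (d̄/d)² cos θ_z = 1367 × 0.9869 × 0.5298 = 714.75 W/m².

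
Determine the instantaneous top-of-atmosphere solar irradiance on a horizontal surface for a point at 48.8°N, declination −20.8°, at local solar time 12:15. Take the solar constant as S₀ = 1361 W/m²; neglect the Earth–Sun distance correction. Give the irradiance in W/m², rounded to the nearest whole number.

473 W/m²

Hour angle H = 15° × (12.25 − 12) = 3.75°.
cos θ_z = sin φ sin δ + cos φ cos δ cos H = (0.7524)(-0.3551) + (0.6587)(0.9348)(0.9979) = 0.3473.
Top-of-atmosphere irradiance = S₀ cos θ_z = 1361 × 0.3473 = 472.68 W/m².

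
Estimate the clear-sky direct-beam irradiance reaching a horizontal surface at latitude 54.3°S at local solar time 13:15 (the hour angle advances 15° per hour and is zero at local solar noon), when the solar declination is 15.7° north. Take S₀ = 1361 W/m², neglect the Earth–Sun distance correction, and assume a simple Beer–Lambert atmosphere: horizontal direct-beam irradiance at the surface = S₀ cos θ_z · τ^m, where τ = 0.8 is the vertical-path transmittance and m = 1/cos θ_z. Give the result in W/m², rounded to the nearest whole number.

Hour angle H = 15° × (13.25 − 12) = 18.75°.
cos θ_z = sin(-54.3°) sin(15.7°) + cos(-54.3°) cos(15.7°) cos(18.75°) = -0.2198 + 0.5320 = 0.3122.
Air mass m = 1/cos θ_z = 1/0.3122 = 3.203; τ^m = 0.8^3.203 = 0.4893.
Surface direct beam = 1361 × 0.3122 × 0.4893 = 207.91 W/m².

208 W/m²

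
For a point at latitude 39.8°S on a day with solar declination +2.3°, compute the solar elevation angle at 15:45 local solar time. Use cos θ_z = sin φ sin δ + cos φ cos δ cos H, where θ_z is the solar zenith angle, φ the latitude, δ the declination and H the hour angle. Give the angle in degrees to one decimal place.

Hour angle H = 15° × (15.75 − 12) = 56.25°.
With φ = -39.8°, δ = 2.3°, H = 56.25°: sin φ sin δ = -0.0257, cos φ cos δ cos H = 0.4265, so cos θ_z = 0.4008.
θ_z = arccos(0.4008) = 66.37°, so the elevation is 90° − 66.37° = 23.63°.

23.6°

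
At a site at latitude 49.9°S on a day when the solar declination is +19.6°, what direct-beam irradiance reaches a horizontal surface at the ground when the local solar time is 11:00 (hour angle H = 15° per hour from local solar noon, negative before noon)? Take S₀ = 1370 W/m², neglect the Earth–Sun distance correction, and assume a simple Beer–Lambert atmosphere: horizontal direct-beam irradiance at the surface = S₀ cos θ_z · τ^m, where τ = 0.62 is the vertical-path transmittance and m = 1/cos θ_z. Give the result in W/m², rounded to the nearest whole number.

Hour angle H = 15° × (11 − 12) = -15.00°.
cos θ_z = sin φ sin δ + cos φ cos δ cos H = (-0.7649)(0.3355) + (0.6441)(0.9421)(0.9659) = 0.3295.
Air mass m = 1/cos θ_z = 1/0.3295 = 3.035; τ^m = 0.62^3.035 = 0.2344.
Surface direct beam = 1370 × 0.3295 × 0.2344 = 105.81 W/m².

106 W/m²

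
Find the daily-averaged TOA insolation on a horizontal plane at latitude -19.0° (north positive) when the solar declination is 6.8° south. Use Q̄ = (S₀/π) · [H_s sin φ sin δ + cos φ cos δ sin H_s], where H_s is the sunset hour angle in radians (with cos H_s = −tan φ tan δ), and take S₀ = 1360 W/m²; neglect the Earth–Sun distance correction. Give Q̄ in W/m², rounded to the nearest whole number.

The sunset hour angle satisfies cos H_s = −tan φ tan δ = -0.0411, giving H_s = 92.36°. In radians, H_s = 1.6120.
H_s sin φ sin δ = 1.6120 × -0.3256 × -0.1184 = 0.0621.
cos φ cos δ sin H_s = 0.9455 × 0.9930 × 0.9992 = 0.9381.
Q̄ = (1360/π) × (0.0621 + 0.9381) = 432.90 × 1.0002 = 432.99 W/m².

433 W/m²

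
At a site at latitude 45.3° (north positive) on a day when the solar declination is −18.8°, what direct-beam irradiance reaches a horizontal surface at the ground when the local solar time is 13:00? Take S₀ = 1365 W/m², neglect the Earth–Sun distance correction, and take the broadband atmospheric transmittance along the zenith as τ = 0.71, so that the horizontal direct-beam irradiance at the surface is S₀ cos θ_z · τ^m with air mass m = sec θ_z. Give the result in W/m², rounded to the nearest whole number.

247 W/m²

Hour angle H = 15° × (13 − 12) = 15.00°.
cos θ_z = sin φ sin δ + cos φ cos δ cos H = (0.7108)(-0.3223) + (0.7034)(0.9466)(0.9659) = 0.4140.
Air mass m = 1/cos θ_z = 1/0.4140 = 2.415; τ^m = 0.71^2.415 = 0.4373.
Surface direct beam = 1365 × 0.4140 × 0.4373 = 247.12 W/m².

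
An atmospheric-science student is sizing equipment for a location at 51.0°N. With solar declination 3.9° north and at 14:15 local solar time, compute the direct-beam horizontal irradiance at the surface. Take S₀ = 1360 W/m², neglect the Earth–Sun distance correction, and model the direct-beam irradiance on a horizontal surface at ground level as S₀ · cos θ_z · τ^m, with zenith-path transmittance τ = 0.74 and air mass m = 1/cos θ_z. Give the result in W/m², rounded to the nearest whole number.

463 W/m²

Hour angle H = 15° × (14.25 − 12) = 33.75°.
cos θ_z = sin φ sin δ + cos φ cos δ cos H = (0.7771)(0.0680) + (0.6293)(0.9977)(0.8315) = 0.5749.
Air mass m = 1/cos θ_z = 1/0.5749 = 1.739; τ^m = 0.74^1.739 = 0.5924.
Surface direct beam = 1360 × 0.5749 × 0.5924 = 463.18 W/m².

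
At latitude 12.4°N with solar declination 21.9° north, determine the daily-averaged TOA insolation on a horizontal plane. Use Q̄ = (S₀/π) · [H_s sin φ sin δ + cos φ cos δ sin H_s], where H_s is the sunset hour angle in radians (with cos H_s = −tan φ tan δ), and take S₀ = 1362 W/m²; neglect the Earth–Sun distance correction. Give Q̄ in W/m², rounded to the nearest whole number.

449 W/m²

−tan φ tan δ = −(0.2199)(0.4020) = -0.0884; H_s = arccos(-0.0884) = 95.07°. In radians, H_s = 1.6593.
H_s sin φ sin δ = 1.6593 × 0.2147 × 0.3730 = 0.1329.
cos φ cos δ sin H_s = 0.9767 × 0.9278 × 0.9961 = 0.9026.
Q̄ = (1362/π) × (0.1329 + 0.9026) = 433.54 × 1.0355 = 448.93 W/m².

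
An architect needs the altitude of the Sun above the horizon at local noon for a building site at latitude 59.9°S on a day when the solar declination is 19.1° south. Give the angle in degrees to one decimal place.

49.2°

At local solar noon the hour angle is zero, so the elevation is 90° − |φ − δ| = 90° − |-59.9° − (-19.1°)| = 90° − 40.8° = 49.2°.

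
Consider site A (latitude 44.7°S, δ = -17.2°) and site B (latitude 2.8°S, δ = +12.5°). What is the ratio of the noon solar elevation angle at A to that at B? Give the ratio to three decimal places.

A: 90° − |-44.7 − (-17.2)| = 62.50°.
B: 90° − |-2.8 − (12.5)| = 74.70°.
Ratio A/B = 62.5000 / 74.7000 = 0.8367.

0.837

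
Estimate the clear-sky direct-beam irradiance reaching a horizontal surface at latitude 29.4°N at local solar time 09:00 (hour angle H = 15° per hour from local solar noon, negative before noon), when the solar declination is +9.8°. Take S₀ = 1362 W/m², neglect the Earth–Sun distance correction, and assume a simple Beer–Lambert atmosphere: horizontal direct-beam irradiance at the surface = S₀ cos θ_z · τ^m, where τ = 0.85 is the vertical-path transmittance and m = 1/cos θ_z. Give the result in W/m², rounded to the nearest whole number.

743 W/m²

Hour angle H = 15° × (9 − 12) = -45.00°.
cos θ_z = sin φ sin δ + cos φ cos δ cos H = (0.4909)(0.1702) + (0.8712)(0.9854)(0.7071) = 0.6906.
Air mass m = 1/cos θ_z = 1/0.6906 = 1.448; τ^m = 0.85^1.448 = 0.7903.
Surface direct beam = 1362 × 0.6906 × 0.7903 = 743.35 W/m².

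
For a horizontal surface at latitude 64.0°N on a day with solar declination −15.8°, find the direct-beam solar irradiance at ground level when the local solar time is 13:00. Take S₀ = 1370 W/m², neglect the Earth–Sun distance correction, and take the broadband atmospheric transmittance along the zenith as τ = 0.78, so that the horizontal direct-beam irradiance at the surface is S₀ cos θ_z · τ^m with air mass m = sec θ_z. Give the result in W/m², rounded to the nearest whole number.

Hour angle H = 15° × (13 − 12) = 15.00°.
cos θ_z = sin φ sin δ + cos φ cos δ cos H = (0.8988)(-0.2723) + (0.4384)(0.9622)(0.9659) = 0.1627.
Air mass m = 1/cos θ_z = 1/0.1627 = 6.146; τ^m = 0.78^6.146 = 0.2172.
Surface direct beam = 1370 × 0.1627 × 0.2172 = 48.41 W/m².

48 W/m²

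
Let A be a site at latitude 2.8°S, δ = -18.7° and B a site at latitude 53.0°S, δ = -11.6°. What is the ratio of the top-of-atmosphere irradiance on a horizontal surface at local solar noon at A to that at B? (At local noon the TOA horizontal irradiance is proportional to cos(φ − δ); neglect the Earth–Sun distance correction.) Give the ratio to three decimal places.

1.282

A: cos θ_z = cos(-2.8° − (-18.7°)) = 0.9617.
B: cos θ_z = cos(-53.0° − (-11.6°)) = 0.7501.
Ratio A/B = 0.9617 / 0.7501 = 1.2821.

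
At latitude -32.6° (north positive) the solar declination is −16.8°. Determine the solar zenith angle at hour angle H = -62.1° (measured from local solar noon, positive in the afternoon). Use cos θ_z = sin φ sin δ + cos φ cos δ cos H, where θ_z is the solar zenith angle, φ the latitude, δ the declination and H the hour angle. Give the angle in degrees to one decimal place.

57.8°

cos θ_z = sin(-32.6°) sin(-16.8°) + cos(-32.6°) cos(-16.8°) cos(-62.10°) = 0.1557 + 0.3774 = 0.5331.
θ_z = arccos(0.5331) = 57.78°.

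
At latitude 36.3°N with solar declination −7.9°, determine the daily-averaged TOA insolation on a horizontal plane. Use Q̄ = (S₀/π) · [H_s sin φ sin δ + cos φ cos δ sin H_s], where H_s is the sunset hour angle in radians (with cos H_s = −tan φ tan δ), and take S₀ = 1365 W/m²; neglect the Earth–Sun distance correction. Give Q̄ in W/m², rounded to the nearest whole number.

293 W/m²

cos H_s = −tan(36.3°) · tan(-7.9°) = 0.1019, so H_s = arccos(0.1019) = 84.15°. In radians, H_s = 1.4687.
H_s sin φ sin δ = 1.4687 × 0.5920 × -0.1374 = -0.1195.
cos φ cos δ sin H_s = 0.8059 × 0.9905 × 0.9948 = 0.7941.
Q̄ = (1365/π) × (-0.1195 + 0.7941) = 434.49 × 0.6746 = 293.11 W/m².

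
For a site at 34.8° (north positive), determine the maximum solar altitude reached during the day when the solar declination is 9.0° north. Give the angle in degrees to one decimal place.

At local solar noon the hour angle is zero, so the elevation is 90° − |φ − δ| = 90° − |34.8° − (9.0°)| = 90° − 25.8° = 64.2°.

64.2°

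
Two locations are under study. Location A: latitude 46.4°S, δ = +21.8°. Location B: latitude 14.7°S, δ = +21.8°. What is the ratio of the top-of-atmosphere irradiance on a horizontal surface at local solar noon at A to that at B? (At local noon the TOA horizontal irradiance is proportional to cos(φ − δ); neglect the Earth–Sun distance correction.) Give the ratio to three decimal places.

0.462

A: cos θ_z = cos(-46.4° − (21.8°)) = 0.3714.
B: cos θ_z = cos(-14.7° − (21.8°)) = 0.8039.
Ratio A/B = 0.3714 / 0.8039 = 0.4620.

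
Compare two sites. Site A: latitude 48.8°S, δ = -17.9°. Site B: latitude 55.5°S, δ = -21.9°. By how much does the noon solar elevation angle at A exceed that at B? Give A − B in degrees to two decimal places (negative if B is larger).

A: 90° − |-48.8 − (-17.9)| = 59.10°.
B: 90° − |-55.5 − (-21.9)| = 56.40°.
A − B = 59.10 − 56.40 = 2.70°.

+2.70°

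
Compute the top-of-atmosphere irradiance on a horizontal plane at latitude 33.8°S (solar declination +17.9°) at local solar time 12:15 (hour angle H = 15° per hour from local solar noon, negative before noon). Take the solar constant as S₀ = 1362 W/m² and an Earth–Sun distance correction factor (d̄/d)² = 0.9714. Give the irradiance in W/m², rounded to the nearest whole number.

818 W/m²

Hour angle H = 15° × (12.25 − 12) = 3.75°.
cos θ_z = sin φ sin δ + cos φ cos δ cos H = (-0.5563)(0.3074) + (0.8310)(0.9516)(0.9979) = 0.6181.
Top-of-atmosphere irradiance = S₀ (d̄/d)² cos θ_z = 1362 × 0.9714 × 0.6181 = 817.78 W/m².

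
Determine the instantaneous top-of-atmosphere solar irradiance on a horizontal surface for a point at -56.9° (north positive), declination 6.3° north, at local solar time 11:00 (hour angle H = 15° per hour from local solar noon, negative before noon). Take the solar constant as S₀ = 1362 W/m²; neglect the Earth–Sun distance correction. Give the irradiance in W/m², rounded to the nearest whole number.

589 W/m²

Hour angle H = 15° × (11 − 12) = -15.00°.
With φ = -56.9°, δ = 6.3°, H = -15.00°: sin φ sin δ = -0.0919, cos φ cos δ cos H = 0.5243, so cos θ_z = 0.4324.
Top-of-atmosphere irradiance = S₀ cos θ_z = 1362 × 0.4324 = 588.93 W/m².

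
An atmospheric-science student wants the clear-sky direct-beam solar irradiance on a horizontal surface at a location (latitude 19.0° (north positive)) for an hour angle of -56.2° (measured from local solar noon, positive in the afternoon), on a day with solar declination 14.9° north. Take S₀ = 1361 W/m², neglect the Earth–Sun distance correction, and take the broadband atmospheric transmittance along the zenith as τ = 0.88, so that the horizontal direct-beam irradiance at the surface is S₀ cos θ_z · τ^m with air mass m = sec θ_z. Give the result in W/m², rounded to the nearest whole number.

cos θ_z = sin(19.0°) sin(14.9°) + cos(19.0°) cos(14.9°) cos(-56.20°) = 0.0837 + 0.5083 = 0.5920.
Air mass m = 1/cos θ_z = 1/0.5920 = 1.689; τ^m = 0.88^1.689 = 0.8058.
Surface direct beam = 1361 × 0.5920 × 0.8058 = 649.24 W/m².

649 W/m²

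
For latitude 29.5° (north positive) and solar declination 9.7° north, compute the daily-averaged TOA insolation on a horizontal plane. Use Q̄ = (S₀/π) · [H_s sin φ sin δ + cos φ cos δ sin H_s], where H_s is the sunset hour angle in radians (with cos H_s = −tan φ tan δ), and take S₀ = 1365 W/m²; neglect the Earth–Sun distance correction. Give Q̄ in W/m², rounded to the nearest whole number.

431 W/m²

The sunset hour angle satisfies cos H_s = −tan φ tan δ = -0.0967, giving H_s = 95.55°. In radians, H_s = 1.6677.
H_s sin φ sin δ = 1.6677 × 0.4924 × 0.1685 = 0.1384.
cos φ cos δ sin H_s = 0.8704 × 0.9857 × 0.9953 = 0.8539.
Q̄ = (1365/π) × (0.1384 + 0.8539) = 434.49 × 0.9923 = 431.14 W/m².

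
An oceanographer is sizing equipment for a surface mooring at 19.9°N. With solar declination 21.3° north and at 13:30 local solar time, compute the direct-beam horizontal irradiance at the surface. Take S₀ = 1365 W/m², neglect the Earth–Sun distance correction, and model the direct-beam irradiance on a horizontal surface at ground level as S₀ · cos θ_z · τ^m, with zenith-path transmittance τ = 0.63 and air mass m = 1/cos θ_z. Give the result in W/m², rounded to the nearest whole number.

Hour angle H = 15° × (13.5 − 12) = 22.50°.
cos θ_z = sin φ sin δ + cos φ cos δ cos H = (0.3404)(0.3633) + (0.9403)(0.9317)(0.9239) = 0.9331.
Air mass m = 1/cos θ_z = 1/0.9331 = 1.072; τ^m = 0.63^1.072 = 0.6094.
Surface direct beam = 1365 × 0.9331 × 0.6094 = 776.18 W/m².

776 W/m²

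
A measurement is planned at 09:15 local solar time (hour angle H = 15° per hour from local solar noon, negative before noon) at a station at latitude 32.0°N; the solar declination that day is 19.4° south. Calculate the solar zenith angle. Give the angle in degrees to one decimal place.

Hour angle H = 15° × (9.25 − 12) = -41.25°.
cos θ_z = sin(32.0°) sin(-19.4°) + cos(32.0°) cos(-19.4°) cos(-41.25°) = -0.1760 + 0.6014 = 0.4254.
θ_z = arccos(0.4254) = 64.82°.

64.8°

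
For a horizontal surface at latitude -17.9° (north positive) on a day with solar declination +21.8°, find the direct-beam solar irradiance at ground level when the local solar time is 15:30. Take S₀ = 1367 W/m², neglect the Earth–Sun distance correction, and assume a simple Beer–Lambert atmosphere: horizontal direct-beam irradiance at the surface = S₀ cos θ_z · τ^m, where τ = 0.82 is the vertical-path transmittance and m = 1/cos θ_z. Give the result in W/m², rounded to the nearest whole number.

363 W/m²

Hour angle H = 15° × (15.5 − 12) = 52.50°.
With φ = -17.9°, δ = 21.8°, H = 52.50°: sin φ sin δ = -0.1141, cos φ cos δ cos H = 0.5379, so cos θ_z = 0.4238.
Air mass m = 1/cos θ_z = 1/0.4238 = 2.360; τ^m = 0.82^2.360 = 0.6260.
Surface direct beam = 1367 × 0.4238 × 0.6260 = 362.66 W/m².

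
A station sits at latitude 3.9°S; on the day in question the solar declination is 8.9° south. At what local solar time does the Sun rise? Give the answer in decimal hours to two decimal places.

5.96 h

The sunset hour angle satisfies cos H_s = −tan φ tan δ = -0.0107, giving H_s = 90.61°.
Sunrise is at 12 − H_s/15 = 12 − 6.041 = 5.959 h local solar time.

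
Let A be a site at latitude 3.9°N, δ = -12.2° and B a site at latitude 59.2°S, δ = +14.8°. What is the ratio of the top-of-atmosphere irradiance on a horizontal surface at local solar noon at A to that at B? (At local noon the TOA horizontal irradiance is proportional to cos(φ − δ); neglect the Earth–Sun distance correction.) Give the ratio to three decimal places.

A: cos θ_z = cos(3.9° − (-12.2°)) = 0.9608.
B: cos θ_z = cos(-59.2° − (14.8°)) = 0.2756.
Ratio A/B = 0.9608 / 0.2756 = 3.4862.

3.486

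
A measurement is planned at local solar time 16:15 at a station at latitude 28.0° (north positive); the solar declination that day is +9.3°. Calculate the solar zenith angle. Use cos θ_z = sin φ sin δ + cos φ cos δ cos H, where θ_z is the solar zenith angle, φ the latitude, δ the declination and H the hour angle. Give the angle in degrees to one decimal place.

Hour angle H = 15° × (16.25 − 12) = 63.75°.
With φ = 28.0°, δ = 9.3°, H = 63.75°: sin φ sin δ = 0.0759, cos φ cos δ cos H = 0.3854, so cos θ_z = 0.4613.
θ_z = arccos(0.4613) = 62.53°.

62.5°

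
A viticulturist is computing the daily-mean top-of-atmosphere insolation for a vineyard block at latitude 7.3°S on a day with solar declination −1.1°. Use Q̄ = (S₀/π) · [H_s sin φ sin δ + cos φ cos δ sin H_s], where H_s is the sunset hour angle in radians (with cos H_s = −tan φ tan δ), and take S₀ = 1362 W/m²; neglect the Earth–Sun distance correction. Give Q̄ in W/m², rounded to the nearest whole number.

432 W/m²

−tan φ tan δ = −(-0.1281)(-0.0192) = -0.0025; H_s = arccos(-0.0025) = 90.14°. In radians, H_s = 1.5732.
H_s sin φ sin δ = 1.5732 × -0.1271 × -0.0192 = 0.0038.
cos φ cos δ sin H_s = 0.9919 × 0.9998 × 1.0000 = 0.9917.
Q̄ = (1362/π) × (0.0038 + 0.9917) = 433.54 × 0.9955 = 431.59 W/m².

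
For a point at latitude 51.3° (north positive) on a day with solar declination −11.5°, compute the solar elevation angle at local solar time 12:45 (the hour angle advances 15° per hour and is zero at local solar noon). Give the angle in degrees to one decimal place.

Hour angle H = 15° × (12.75 − 12) = 11.25°.
cos θ_z = sin(51.3°) sin(-11.5°) + cos(51.3°) cos(-11.5°) cos(11.25°) = -0.1556 + 0.6009 = 0.4453.
θ_z = arccos(0.4453) = 63.56°, so the elevation is 90° − 63.56° = 26.44°.

26.4°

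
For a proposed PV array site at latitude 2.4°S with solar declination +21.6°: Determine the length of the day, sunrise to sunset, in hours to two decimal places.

−tan φ tan δ = −(-0.0419)(0.3959) = 0.0166; H_s = arccos(0.0166) = 89.05°.
Day length = 2 H_s / 15° h⁻¹ = 178.10° / 15 = 11.873 h.

11.87 hours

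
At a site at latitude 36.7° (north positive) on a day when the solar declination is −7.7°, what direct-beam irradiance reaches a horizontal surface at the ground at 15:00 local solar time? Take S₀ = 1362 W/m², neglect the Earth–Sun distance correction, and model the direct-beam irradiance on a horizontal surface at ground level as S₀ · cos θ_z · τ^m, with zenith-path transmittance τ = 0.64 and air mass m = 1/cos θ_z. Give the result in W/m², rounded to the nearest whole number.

260 W/m²

Hour angle H = 15° × (15 − 12) = 45.00°.
With φ = 36.7°, δ = -7.7°, H = 45.00°: sin φ sin δ = -0.0801, cos φ cos δ cos H = 0.5618, so cos θ_z = 0.4817.
Air mass m = 1/cos θ_z = 1/0.4817 = 2.076; τ^m = 0.64^2.076 = 0.3959.
Surface direct beam = 1362 × 0.4817 × 0.3959 = 259.74 W/m².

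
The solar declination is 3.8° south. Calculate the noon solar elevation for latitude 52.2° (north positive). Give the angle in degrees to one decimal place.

34.0°

At local solar noon the hour angle is zero, so the elevation is 90° − |φ − δ| = 90° − |52.2° − (-3.8°)| = 90° − 56.0° = 34.0°.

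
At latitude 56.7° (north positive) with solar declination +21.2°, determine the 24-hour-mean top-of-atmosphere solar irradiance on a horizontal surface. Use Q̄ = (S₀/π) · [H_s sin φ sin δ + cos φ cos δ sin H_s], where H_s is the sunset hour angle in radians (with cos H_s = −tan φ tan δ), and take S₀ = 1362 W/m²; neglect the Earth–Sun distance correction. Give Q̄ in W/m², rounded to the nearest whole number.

468 W/m²

cos H_s = −tan(56.7°) · tan(21.2°) = -0.5905, so H_s = arccos(-0.5905) = 126.19°. In radians, H_s = 2.2024.
H_s sin φ sin δ = 2.2024 × 0.8358 × 0.3616 = 0.6656.
cos φ cos δ sin H_s = 0.5490 × 0.9323 × 0.8071 = 0.4131.
Q̄ = (1362/π) × (0.6656 + 0.4131) = 433.54 × 1.0787 = 467.66 W/m².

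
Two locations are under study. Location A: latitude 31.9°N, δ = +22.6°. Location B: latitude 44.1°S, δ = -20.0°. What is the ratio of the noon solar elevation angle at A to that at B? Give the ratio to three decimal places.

1.225

A: 90° − |31.9 − (22.6)| = 80.70°.
B: 90° − |-44.1 − (-20.0)| = 65.90°.
Ratio A/B = 80.7000 / 65.9000 = 1.2246.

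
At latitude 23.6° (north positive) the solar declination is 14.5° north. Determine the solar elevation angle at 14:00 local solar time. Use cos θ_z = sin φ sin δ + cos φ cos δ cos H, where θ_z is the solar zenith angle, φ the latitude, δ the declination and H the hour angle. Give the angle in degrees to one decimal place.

60.3°

Hour angle H = 15° × (14 − 12) = 30.00°.
cos θ_z = sin(23.6°) sin(14.5°) + cos(23.6°) cos(14.5°) cos(30.00°) = 0.1002 + 0.7683 = 0.8685.
θ_z = arccos(0.8685) = 29.72°, so the elevation is 90° − 29.72° = 60.28°.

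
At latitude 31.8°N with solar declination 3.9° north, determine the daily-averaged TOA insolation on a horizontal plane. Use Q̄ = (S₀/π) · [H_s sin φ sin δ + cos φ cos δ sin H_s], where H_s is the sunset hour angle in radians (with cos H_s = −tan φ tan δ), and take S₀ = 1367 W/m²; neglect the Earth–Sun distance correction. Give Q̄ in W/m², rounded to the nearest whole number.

The sunset hour angle satisfies cos H_s = −tan φ tan δ = -0.0423, giving H_s = 92.42°. In radians, H_s = 1.6130.
H_s sin φ sin δ = 1.6130 × 0.5270 × 0.0680 = 0.0578.
cos φ cos δ sin H_s = 0.8499 × 0.9977 × 0.9991 = 0.8472.
Q̄ = (1367/π) × (0.0578 + 0.8472) = 435.13 × 0.9050 = 393.79 W/m².

394 W/m²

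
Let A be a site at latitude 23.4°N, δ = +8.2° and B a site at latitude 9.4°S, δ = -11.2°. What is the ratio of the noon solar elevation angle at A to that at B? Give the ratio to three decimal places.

0.848

A: 90° − |23.4 − (8.2)| = 74.80°.
B: 90° − |-9.4 − (-11.2)| = 88.20°.
Ratio A/B = 74.8000 / 88.2000 = 0.8481.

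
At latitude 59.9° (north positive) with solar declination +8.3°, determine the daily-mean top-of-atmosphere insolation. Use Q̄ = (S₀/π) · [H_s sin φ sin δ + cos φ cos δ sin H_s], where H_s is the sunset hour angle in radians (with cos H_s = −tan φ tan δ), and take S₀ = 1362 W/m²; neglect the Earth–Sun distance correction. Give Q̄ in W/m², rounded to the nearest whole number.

−tan φ tan δ = −(1.7251)(0.1459) = -0.2517; H_s = arccos(-0.2517) = 104.58°. In radians, H_s = 1.8253.
H_s sin φ sin δ = 1.8253 × 0.8652 × 0.1444 = 0.2280.
cos φ cos δ sin H_s = 0.5015 × 0.9895 × 0.9678 = 0.4803.
Q̄ = (1362/π) × (0.2280 + 0.4803) = 433.54 × 0.7083 = 307.08 W/m².

307 W/m²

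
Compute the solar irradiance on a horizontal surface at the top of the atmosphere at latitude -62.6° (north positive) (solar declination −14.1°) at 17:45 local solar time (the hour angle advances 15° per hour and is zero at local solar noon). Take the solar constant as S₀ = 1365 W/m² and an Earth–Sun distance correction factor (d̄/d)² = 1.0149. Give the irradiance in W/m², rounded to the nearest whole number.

340 W/m²

Hour angle H = 15° × (17.75 − 12) = 86.25°.
cos θ_z = sin φ sin δ + cos φ cos δ cos H = (-0.8878)(-0.2436) + (0.4602)(0.9699)(0.0654) = 0.2455.
Top-of-atmosphere irradiance = S₀ (d̄/d)² cos θ_z = 1365 × 1.0149 × 0.2455 = 340.10 W/m².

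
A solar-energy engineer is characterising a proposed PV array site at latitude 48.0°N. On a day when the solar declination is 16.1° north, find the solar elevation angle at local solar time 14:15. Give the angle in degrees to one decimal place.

47.8°

Hour angle H = 15° × (14.25 − 12) = 33.75°.
cos θ_z = sin φ sin δ + cos φ cos δ cos H = (0.7431)(0.2773) + (0.6691)(0.9608)(0.8315) = 0.7406.
θ_z = arccos(0.7406) = 42.22°, so the elevation is 90° − 42.22° = 47.78°.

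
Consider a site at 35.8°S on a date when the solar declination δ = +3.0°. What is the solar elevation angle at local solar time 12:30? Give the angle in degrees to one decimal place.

50.6°

Hour angle H = 15° × (12.5 − 12) = 7.50°.
cos θ_z = sin φ sin δ + cos φ cos δ cos H = (-0.5850)(0.0523) + (0.8111)(0.9986)(0.9914) = 0.7724.
θ_z = arccos(0.7724) = 39.43°, so the elevation is 90° − 39.43° = 50.57°.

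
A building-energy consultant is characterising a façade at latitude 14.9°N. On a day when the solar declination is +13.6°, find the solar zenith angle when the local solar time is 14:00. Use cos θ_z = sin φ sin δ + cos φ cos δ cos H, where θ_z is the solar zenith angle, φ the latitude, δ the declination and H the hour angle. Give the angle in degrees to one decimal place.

Hour angle H = 15° × (14 − 12) = 30.00°.
cos θ_z = sin φ sin δ + cos φ cos δ cos H = (0.2571)(0.2351) + (0.9664)(0.9720)(0.8660) = 0.8739.
θ_z = arccos(0.8739) = 29.08°.

29.1°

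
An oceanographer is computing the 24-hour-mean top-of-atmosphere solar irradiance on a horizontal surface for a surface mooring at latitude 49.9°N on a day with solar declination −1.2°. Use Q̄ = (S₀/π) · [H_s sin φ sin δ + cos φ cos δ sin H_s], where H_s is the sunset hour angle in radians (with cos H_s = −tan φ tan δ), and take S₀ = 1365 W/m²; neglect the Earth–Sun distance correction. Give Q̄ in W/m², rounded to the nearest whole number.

The sunset hour angle satisfies cos H_s = −tan φ tan δ = 0.0249, giving H_s = 88.57°. In radians, H_s = 1.5458.
H_s sin φ sin δ = 1.5458 × 0.7649 × -0.0209 = -0.0247.
cos φ cos δ sin H_s = 0.6441 × 0.9998 × 0.9997 = 0.6438.
Q̄ = (1365/π) × (-0.0247 + 0.6438) = 434.49 × 0.6191 = 268.99 W/m².

269 W/m²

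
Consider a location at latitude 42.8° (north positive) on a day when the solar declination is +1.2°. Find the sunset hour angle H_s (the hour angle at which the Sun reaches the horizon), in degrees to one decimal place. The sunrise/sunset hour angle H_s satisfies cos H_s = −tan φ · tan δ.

−tan φ tan δ = −(0.9260)(0.0209) = -0.0194; H_s = arccos(-0.0194) = 91.11°.

91.1°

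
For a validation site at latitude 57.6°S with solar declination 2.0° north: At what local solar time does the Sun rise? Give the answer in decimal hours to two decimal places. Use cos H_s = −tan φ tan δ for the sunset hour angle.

6.21 h

The sunset hour angle satisfies cos H_s = −tan φ tan δ = 0.0550, giving H_s = 86.85°.
Sunrise is at 12 − H_s/15 = 12 − 5.790 = 6.210 h local solar time.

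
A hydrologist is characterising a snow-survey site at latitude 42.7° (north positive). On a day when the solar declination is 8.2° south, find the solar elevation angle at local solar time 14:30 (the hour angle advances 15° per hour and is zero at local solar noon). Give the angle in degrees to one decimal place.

Hour angle H = 15° × (14.5 − 12) = 37.50°.
With φ = 42.7°, δ = -8.2°, H = 37.50°: sin φ sin δ = -0.0967, cos φ cos δ cos H = 0.5771, so cos θ_z = 0.4804.
θ_z = arccos(0.4804) = 61.29°, so the elevation is 90° − 61.29° = 28.71°.

28.7°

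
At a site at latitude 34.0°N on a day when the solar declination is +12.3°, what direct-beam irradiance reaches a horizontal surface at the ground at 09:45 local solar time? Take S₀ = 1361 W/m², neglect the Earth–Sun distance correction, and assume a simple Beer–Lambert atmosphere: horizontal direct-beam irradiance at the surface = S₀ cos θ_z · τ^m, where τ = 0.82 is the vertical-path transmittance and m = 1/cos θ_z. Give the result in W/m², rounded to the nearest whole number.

840 W/m²

Hour angle H = 15° × (9.75 − 12) = -33.75°.
cos θ_z = sin(34.0°) sin(12.3°) + cos(34.0°) cos(12.3°) cos(-33.75°) = 0.1191 + 0.6735 = 0.7926.
Air mass m = 1/cos θ_z = 1/0.7926 = 1.262; τ^m = 0.82^1.262 = 0.7785.
Surface direct beam = 1361 × 0.7926 × 0.7785 = 839.79 W/m².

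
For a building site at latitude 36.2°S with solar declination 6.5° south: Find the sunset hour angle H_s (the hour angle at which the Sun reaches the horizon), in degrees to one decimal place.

94.8°

cos H_s = −tan(-36.2°) · tan(-6.5°) = -0.0834, so H_s = arccos(-0.0834) = 94.78°.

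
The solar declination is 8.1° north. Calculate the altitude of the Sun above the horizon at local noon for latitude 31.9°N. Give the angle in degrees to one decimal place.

At local solar noon the hour angle is zero, so the elevation is 90° − |φ − δ| = 90° − |31.9° − (8.1°)| = 90° − 23.8° = 66.2°.

66.2°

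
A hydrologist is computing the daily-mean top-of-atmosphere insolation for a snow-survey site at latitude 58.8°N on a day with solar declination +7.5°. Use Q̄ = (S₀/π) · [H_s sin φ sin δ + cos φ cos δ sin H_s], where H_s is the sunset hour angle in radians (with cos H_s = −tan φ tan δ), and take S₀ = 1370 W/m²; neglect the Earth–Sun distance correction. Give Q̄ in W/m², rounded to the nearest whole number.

cos H_s = −tan(58.8°) · tan(7.5°) = -0.2174, so H_s = arccos(-0.2174) = 102.56°. In radians, H_s = 1.7900.
H_s sin φ sin δ = 1.7900 × 0.8554 × 0.1305 = 0.1998.
cos φ cos δ sin H_s = 0.5180 × 0.9914 × 0.9761 = 0.5013.
Q̄ = (1370/π) × (0.1998 + 0.5013) = 436.08 × 0.7011 = 305.74 W/m².

306 W/m²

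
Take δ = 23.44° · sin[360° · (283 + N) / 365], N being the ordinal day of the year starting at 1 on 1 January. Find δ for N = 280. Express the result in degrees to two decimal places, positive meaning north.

-6.18°

360 × (283 + 280) / 365 = 555.288°; sin(555.288°) = -0.2637.
δ = 23.44 × -0.2637 = -6.181° ≈ -6.18°.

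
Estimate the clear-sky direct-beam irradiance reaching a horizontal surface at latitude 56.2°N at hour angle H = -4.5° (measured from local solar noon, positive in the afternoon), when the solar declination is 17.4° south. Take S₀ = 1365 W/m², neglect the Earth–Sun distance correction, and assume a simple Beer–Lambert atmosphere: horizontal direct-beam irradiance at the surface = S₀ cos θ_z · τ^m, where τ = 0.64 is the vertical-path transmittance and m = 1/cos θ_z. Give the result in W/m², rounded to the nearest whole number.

78 W/m²

With φ = 56.2°, δ = -17.4°, H = -4.50°: sin φ sin δ = -0.2485, cos φ cos δ cos H = 0.5292, so cos θ_z = 0.2807.
Air mass m = 1/cos θ_z = 1/0.2807 = 3.563; τ^m = 0.64^3.563 = 0.2039.
Surface direct beam = 1365 × 0.2807 × 0.2039 = 78.13 W/m².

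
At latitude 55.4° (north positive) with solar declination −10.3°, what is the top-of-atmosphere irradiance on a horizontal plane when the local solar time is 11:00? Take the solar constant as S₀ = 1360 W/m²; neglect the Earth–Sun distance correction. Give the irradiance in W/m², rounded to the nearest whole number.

Hour angle H = 15° × (11 − 12) = -15.00°.
With φ = 55.4°, δ = -10.3°, H = -15.00°: sin φ sin δ = -0.1472, cos φ cos δ cos H = 0.5397, so cos θ_z = 0.3925.
Top-of-atmosphere irradiance = S₀ cos θ_z = 1360 × 0.3925 = 533.80 W/m².

534 W/m²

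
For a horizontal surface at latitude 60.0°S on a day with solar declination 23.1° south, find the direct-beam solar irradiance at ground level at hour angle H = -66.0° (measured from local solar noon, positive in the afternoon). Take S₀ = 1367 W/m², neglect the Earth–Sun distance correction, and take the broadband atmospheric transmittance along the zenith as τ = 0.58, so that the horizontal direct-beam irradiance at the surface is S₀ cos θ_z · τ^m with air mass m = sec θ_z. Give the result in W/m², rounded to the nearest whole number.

cos θ_z = sin φ sin δ + cos φ cos δ cos H = (-0.8660)(-0.3923) + (0.5000)(0.9198)(0.4067) = 0.5268.
Air mass m = 1/cos θ_z = 1/0.5268 = 1.898; τ^m = 0.58^1.898 = 0.3556.
Surface direct beam = 1367 × 0.5268 × 0.3556 = 256.08 W/m².

256 W/m²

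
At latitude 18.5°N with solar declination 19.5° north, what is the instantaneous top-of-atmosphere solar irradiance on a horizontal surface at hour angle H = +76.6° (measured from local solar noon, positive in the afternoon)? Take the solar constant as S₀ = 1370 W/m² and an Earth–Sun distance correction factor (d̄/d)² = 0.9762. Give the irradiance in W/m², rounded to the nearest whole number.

cos θ_z = sin(18.5°) sin(19.5°) + cos(18.5°) cos(19.5°) cos(76.60°) = 0.1059 + 0.2072 = 0.3131.
Top-of-atmosphere irradiance = S₀ (d̄/d)² cos θ_z = 1370 × 0.9762 × 0.3131 = 418.74 W/m².

419 W/m²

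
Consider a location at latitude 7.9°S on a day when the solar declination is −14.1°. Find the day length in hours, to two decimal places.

cos H_s = −tan(-7.9°) · tan(-14.1°) = -0.0349, so H_s = arccos(-0.0349) = 92.00°.
Day length = 2 H_s / 15° h⁻¹ = 184.00° / 15 = 12.267 h.

12.27 hours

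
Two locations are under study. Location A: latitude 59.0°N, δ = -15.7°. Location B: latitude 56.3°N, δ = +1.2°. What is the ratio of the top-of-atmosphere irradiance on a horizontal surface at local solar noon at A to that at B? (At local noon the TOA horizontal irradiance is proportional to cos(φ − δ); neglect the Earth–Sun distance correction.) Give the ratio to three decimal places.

A: cos θ_z = cos(59.0° − (-15.7°)) = 0.2639.
B: cos θ_z = cos(56.3° − (1.2°)) = 0.5721.
Ratio A/B = 0.2639 / 0.5721 = 0.4613.

0.461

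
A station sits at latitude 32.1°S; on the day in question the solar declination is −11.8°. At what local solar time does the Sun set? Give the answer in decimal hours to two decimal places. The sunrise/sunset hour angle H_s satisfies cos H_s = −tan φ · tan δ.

−tan φ tan δ = −(-0.6273)(-0.2089) = -0.1310; H_s = arccos(-0.1310) = 97.53°.
Sunset is at 12 + H_s/15 = 12 + 6.502 = 18.502 h local solar time.

18.50 h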